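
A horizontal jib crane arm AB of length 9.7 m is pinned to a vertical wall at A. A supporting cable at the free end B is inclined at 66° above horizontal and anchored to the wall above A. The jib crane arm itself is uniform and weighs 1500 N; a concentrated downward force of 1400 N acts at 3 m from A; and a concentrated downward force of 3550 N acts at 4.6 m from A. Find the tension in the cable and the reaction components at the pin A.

ΣM about A: T·sin66°·9.7 − 1500·4.85 − 1400·3 − 3550·4.6 = 0 → T = 27805/(9.7·0.913545) = 3137.77 ≈ 3138 N.
ΣF_x = 0: A_x − T·cos66° = 0 → A_x = 3137.77 × 0.406737 = 1276 N.
ΣF_y = 0: A_y + T·sin66° − 1500 − 1400 − 3550 = 0 → A_y = 6450 − 3137.77 × 0.913545 = 3584 N.

T = 3138 N, A_x = 1276 N, A_y = 3584 N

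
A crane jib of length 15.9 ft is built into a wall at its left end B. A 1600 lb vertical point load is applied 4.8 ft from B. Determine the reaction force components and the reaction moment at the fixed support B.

ΣF_x = 0: B_x = 0.
ΣF_y = 0: B_y − 1600 = 0 → B_y = 1600 lb.
ΣM about B: M_B − 1600·4.8 = 0 → M_B = 7680 lb·ft.

B_x = 0, B_y = 1600 lb, M_B = 7680 lb·ft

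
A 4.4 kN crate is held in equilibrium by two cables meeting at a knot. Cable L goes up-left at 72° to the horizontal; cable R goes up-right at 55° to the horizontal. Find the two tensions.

ΣF_x = 0: −T_L·cos72° + T_R·cos55° = 0 → T_R = 0.538755·T_L.
ΣF_y = 0: T_L·sin72° + T_R·sin55° = 4.4.
Substitute: T_L·(0.951057 + 0.538755·0.819152) = 4.4 → T_L = 3.16006 ≈ 3.160 kN.
Then T_R = 0.538755 × 3.16006 = 1.702 kN.

T_L = 3.160 kN, T_R = 1.702 kN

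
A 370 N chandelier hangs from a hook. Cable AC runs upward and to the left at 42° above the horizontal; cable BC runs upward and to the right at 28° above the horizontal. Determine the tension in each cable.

ΣF_x = 0: −T_AC·cos42° + T_BC·cos28° = 0 → T_BC = 0.841664·T_AC.
ΣF_y = 0: T_AC·sin42° + T_BC·sin28° = 370.
Substitute: T_AC·(0.669131 + 0.841664·0.469472) = 370 → T_AC = 347.657 ≈ 347.7 N.
Then T_BC = 0.841664 × 347.657 = 292.6 N.

T_AC = 347.7 N, T_BC = 292.6 N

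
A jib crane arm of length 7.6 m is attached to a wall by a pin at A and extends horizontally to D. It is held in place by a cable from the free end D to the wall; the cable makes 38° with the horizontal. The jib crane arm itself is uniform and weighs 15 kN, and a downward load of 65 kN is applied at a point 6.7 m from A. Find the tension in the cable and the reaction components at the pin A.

ΣM about A: T·sin38°·7.6 − 15·3.8 − 65·6.7 = 0 → T = 492.5/(7.6·0.615661) = 105.257 ≈ 105.3 kN.
ΣF_x = 0: A_x − T·cos38° = 0 → A_x = 105.257 × 0.788011 = 82.94 kN.
ΣF_y = 0: A_y + T·sin38° − 15 − 65 = 0 → A_y = 80 − 105.257 × 0.615661 = 15.20 kN.

T = 105.3 kN, A_x = 82.94 kN, A_y = 15.20 kN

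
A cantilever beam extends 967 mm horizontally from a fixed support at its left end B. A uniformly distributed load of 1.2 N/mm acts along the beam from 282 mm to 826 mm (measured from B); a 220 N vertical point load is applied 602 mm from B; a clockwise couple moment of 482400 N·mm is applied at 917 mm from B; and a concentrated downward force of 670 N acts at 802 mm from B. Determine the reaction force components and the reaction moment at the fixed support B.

Resultant of the distributed load: 1.2 × 544 = 652.8 N at 554 mm from B.
ΣF_x = 0: B_x = 0.
ΣF_y = 0: B_y − 1.2·544 − 220 − 670 = 0 → B_y = 1543 N.
ΣM about B: M_B − (1.2·544)·554 − 220·602 − 482400 − 670·802 = 0 → M_B = 1514000 N·mm.

B_x = 0, B_y = 1543 N, M_B = 1514000 N·mm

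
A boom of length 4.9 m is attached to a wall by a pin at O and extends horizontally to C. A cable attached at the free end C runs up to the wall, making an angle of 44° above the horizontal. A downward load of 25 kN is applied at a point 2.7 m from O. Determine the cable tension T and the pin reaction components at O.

T = 19.83 kN, O_x = 14.26 kN, O_y = 11.22 kN

ΣM about O: T·sin44°·4.9 − 25·2.7 = 0 → T = 67.5/(4.9·0.694658) = 19.8306 ≈ 19.83 kN.
ΣF_x = 0: O_x − T·cos44° = 0 → O_x = 19.8306 × 0.71934 = 14.26 kN.
ΣF_y = 0: O_y + T·sin44° − 25 = 0 → O_y = 25 − 19.8306 × 0.694658 = 11.22 kN.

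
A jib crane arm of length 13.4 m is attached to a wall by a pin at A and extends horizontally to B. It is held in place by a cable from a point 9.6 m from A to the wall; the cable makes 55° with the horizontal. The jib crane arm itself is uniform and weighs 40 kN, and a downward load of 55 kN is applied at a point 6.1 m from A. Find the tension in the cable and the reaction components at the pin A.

T = 76.74 kN, A_x = 44.02 kN, A_y = 32.14 kN

ΣM about A: T·sin55°·9.6 − 40·6.7 − 55·6.1 = 0 → T = 603.5/(9.6·0.819152) = 76.7435 ≈ 76.74 kN.
ΣF_x = 0: A_x − T·cos55° = 0 → A_x = 76.7435 × 0.573576 = 44.02 kN.
ΣF_y = 0: A_y + T·sin55° − 40 − 55 = 0 → A_y = 95 − 76.7435 × 0.819152 = 32.14 kN.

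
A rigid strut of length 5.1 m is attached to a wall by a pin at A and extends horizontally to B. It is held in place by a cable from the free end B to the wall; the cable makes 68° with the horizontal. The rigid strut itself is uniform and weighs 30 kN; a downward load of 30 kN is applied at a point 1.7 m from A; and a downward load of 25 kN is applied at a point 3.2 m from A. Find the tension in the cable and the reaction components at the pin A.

T = 43.88 kN, A_x = 16.44 kN, A_y = 44.31 kN

ΣM about A: T·sin68°·5.1 − 30·2.55 − 30·1.7 − 25·3.2 = 0 → T = 207.5/(5.1·0.927184) = 43.8816 ≈ 43.88 kN.
ΣF_x = 0: A_x − T·cos68° = 0 → A_x = 43.8816 × 0.374607 = 16.44 kN.
ΣF_y = 0: A_y + T·sin68° − 30 − 30 − 25 = 0 → A_y = 85 − 43.8816 × 0.927184 = 44.31 kN.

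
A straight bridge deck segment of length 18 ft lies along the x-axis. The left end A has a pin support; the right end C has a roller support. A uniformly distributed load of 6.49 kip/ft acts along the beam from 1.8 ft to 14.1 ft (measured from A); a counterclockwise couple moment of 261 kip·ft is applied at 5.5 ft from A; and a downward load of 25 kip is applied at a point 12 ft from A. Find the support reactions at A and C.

A_x = 0, A_y = 67.40 kip, C_y = 37.42 kip

Resultant of the distributed load: 6.49 × 12.3 = 79.827 kip at 7.95 ft from A.
ΣM about A: C_y·18 − (6.49·12.3)·7.95 + 261 − 25·12 = 0 → C_y = 673.62465/18 = 37.4236 ≈ 37.42 kip.
ΣF_y = 0: A_y + 37.4236 − 6.49·12.3 − 25 = 0 → A_y = 67.40 kip.
ΣF_x = 0: no horizontal applied forces, so A_x = 0.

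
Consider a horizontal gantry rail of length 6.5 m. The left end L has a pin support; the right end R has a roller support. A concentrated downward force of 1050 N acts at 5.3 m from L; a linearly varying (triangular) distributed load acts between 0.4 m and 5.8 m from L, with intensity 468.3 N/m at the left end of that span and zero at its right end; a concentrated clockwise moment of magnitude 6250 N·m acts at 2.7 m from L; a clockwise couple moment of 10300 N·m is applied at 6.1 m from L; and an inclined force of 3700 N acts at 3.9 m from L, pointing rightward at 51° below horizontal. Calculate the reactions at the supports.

L_x = -2328 N, L_y = -365.7 N, R_y = 5556 N

Resultant of the triangular load: ½ × 468.3 × 5.4 = 1264.41 N, acting at 2.2 m from L (one-third of the span from the peak).
Moments about L: R_y·6.5 − 1050·5.3 − (½·468.3·5.4)·2.2 − 6250 − 10300 − 3700·sin51°·3.9 = 0 → R_y = 36110.9/6.5 = 5555.52 ≈ 5556 N.
ΣF_y = 0: L_y + 5555.52 − 1050 − ½·468.3·5.4 − 3700·sin51° = 0 → L_y = -365.7 N.
ΣF_x = 0: L_x + 3700·cos51° = 0 → L_x = -2328 N.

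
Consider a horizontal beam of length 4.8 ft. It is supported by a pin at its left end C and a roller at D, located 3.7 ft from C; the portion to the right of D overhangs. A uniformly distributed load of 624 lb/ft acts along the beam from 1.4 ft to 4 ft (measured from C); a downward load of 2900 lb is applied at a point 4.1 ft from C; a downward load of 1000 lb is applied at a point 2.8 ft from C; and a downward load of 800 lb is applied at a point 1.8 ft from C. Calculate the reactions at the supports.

Resultant of the distributed load: 624 × 2.6 = 1622.4 lb at 2.7 ft from C.
Moments about C: D_y·3.7 − (624·2.6)·2.7 − 2900·4.1 − 1000·2.8 − 800·1.8 = 0 → D_y = 20510.48/3.7 = 5543.37 ≈ 5543 lb.
ΣF_y = 0: C_y + 5543.37 − 624·2.6 − 2900 − 1000 − 800 = 0 → C_y = 779.0 lb.
ΣF_x = 0: no horizontal applied forces, so C_x = 0.

C_x = 0, C_y = 779.0 lb, D_y = 5543 lb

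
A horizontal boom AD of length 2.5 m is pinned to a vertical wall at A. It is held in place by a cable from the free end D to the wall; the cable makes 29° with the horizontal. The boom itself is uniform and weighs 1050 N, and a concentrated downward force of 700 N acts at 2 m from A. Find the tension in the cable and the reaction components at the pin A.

T = 2238 N, A_x = 1957 N, A_y = 665.0 N

ΣM about A: T·sin29°·2.5 − 1050·1.25 − 700·2 = 0 → T = 2712.5/(2.5·0.48481) = 2237.99 ≈ 2238 N.
ΣF_x = 0: A_x − T·cos29° = 0 → A_x = 2237.99 × 0.87462 = 1957 N.
ΣF_y = 0: A_y + T·sin29° − 1050 − 700 = 0 → A_y = 1750 − 2237.99 × 0.48481 = 665.0 N.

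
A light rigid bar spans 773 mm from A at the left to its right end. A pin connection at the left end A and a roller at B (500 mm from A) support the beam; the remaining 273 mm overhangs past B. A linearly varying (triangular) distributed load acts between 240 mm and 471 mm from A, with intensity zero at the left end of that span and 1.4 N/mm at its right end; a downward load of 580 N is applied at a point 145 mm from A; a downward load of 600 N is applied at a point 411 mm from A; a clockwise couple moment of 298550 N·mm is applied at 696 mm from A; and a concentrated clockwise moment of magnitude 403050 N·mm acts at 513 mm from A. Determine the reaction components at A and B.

A_x = 0, A_y = -850.3 N, B_y = 2192 N

Resultant of the triangular load: ½ × 1.4 × 231 = 161.7 N, acting at 394 mm from A (one-third of the span from the peak).
Taking moments about A: B_y·500 − (½·1.4·231)·394 − 580·145 − 600·411 − 298550 − 403050 = 0 → B_y = 1096009.8/500 = 2192.02 ≈ 2192 N.
ΣF_y = 0: A_y + 2192.02 − ½·1.4·231 − 580 − 600 = 0 → A_y = -850.3 N.
ΣF_x = 0: no horizontal applied forces, so A_x = 0.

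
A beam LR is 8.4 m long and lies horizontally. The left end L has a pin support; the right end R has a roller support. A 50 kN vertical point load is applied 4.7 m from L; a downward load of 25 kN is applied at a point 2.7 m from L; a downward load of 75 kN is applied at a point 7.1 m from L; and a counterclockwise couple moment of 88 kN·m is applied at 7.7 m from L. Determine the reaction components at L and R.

L_x = 0, L_y = 61.07 kN, R_y = 88.93 kN

Moments about L: R_y·8.4 − 50·4.7 − 25·2.7 − 75·7.1 + 88 = 0 → R_y = 747/8.4 = 88.9286 ≈ 88.93 kN.
ΣF_y = 0: L_y + 88.9286 − 50 − 25 − 75 = 0 → L_y = 61.07 kN.
ΣF_x = 0: no horizontal applied forces, so L_x = 0.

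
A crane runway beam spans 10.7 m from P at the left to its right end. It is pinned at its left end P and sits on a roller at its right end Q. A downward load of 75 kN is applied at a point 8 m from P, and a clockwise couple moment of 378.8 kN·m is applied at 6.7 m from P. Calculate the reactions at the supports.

P_x = 0, P_y = -16.48 kN, Q_y = 91.48 kN

Moments about P: Q_y·10.7 − 75·8 − 378.8 = 0 → Q_y = 978.8/10.7 = 91.4766 ≈ 91.48 kN.
ΣF_y = 0: P_y + 91.4766 − 75 = 0 → P_y = -16.48 kN.
ΣF_x = 0: no horizontal applied forces, so P_x = 0.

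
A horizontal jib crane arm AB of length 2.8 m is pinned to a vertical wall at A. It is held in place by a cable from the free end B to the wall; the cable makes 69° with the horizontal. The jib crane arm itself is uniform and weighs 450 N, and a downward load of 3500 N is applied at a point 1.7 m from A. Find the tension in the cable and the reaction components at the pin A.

T = 2517 N, A_x = 902.1 N, A_y = 1600 N

ΣM about A: T·sin69°·2.8 − 450·1.4 − 3500·1.7 = 0 → T = 6580/(2.8·0.93358) = 2517.19 ≈ 2517 N.
ΣF_x = 0: A_x − T·cos69° = 0 → A_x = 2517.19 × 0.358368 = 902.1 N.
ΣF_y = 0: A_y + T·sin69° − 450 − 3500 = 0 → A_y = 3950 − 2517.19 × 0.93358 = 1600 N.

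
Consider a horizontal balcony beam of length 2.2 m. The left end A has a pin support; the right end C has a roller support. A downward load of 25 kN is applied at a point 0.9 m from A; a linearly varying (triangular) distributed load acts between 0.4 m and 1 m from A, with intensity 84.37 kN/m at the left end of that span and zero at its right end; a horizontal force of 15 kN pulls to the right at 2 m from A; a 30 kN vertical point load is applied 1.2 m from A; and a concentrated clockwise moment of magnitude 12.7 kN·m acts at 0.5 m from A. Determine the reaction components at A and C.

A_x = -15.00 kN, A_y = 41.04 kN, C_y = 39.27 kN

Resultant of the triangular load: ½ × 84.37 × 0.6 = 25.311 kN, acting at 0.6 m from A (one-third of the span from the peak).
Moments about A: C_y·2.2 − 25·0.9 − (½·84.37·0.6)·0.6 − 30·1.2 − 12.7 = 0 → C_y = 86.3866/2.2 = 39.2666 ≈ 39.27 kN.
ΣF_y = 0: A_y + 39.2666 − 25 − ½·84.37·0.6 − 30 = 0 → A_y = 41.04 kN.
ΣF_x = 0: A_x + 15 = 0 → A_x = -15.00 kN.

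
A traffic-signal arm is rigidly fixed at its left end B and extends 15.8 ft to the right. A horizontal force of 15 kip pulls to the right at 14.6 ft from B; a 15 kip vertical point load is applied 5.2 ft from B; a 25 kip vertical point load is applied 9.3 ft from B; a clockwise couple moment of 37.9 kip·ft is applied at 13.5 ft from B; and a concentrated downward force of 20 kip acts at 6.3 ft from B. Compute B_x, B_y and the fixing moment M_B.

B_x = -15.00 kip, B_y = 60.00 kip, M_B = 474.4 kip·ft

ΣF_x = 0: B_x + 15 = 0 → B_x = -15.00 kip.
ΣF_y = 0: B_y − 15 − 25 − 20 = 0 → B_y = 60.00 kip.
ΣM about B: M_B − 15·5.2 − 25·9.3 − 37.9 − 20·6.3 = 0 → M_B = 474.4 kip·ft.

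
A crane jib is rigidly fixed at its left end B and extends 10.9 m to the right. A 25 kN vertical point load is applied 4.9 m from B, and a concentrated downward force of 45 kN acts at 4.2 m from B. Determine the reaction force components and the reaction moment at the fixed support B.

ΣF_x = 0: B_x = 0.
ΣF_y = 0: B_y − 25 − 45 = 0 → B_y = 70.00 kN.
ΣM about B: M_B − 25·4.9 − 45·4.2 = 0 → M_B = 311.5 kN·m.

B_x = 0, B_y = 70.00 kN, M_B = 311.5 kN·m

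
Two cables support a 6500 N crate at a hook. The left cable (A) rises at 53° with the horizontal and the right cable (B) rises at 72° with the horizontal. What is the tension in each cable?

ΣF_x = 0: −T_A·cos53° + T_B·cos72° = 0 → T_B = 1.94751·T_A.
ΣF_y = 0: T_A·sin53° + T_B·sin72° = 6500.
Substitute: T_A·(0.798636 + 1.94751·0.951057) = 6500 → T_A = 2452.06 ≈ 2452 N.
Then T_B = 1.94751 × 2452.06 = 4775 N.

T_A = 2452 N, T_B = 4775 N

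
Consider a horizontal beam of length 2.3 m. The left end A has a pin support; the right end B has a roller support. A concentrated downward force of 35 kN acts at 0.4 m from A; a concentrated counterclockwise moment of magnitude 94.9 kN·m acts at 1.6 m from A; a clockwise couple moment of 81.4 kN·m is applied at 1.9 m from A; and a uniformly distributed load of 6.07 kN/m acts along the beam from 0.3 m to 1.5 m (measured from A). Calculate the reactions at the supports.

Resultant of the distributed load: 6.07 × 1.2 = 7.284 kN at 0.9 m from A.
Moments about A: B_y·2.3 − 35·0.4 + 94.9 − 81.4 − (6.07·1.2)·0.9 = 0 → B_y = 7.0556/2.3 = 3.06765 ≈ 3.068 kN.
ΣF_y = 0: A_y + 3.06765 − 35 − 6.07·1.2 = 0 → A_y = 39.22 kN.
ΣF_x = 0: no horizontal applied forces, so A_x = 0.

A_x = 0, A_y = 39.22 kN, B_y = 3.068 kN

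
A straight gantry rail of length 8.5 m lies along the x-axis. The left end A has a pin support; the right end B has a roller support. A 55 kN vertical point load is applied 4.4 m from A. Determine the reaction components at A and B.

ΣM about A: B_y·8.5 − 55·4.4 = 0 → B_y = 242/8.5 = 28.4706 ≈ 28.47 kN.
ΣF_y = 0: A_y + 28.4706 − 55 = 0 → A_y = 26.53 kN.
ΣF_x = 0: no horizontal applied forces, so A_x = 0.

A_x = 0, A_y = 26.53 kN, B_y = 28.47 kN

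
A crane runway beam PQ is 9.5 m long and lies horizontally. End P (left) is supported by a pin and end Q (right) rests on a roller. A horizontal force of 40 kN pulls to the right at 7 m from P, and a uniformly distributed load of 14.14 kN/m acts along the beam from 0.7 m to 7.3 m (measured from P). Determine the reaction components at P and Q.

P_x = -40.00 kN, P_y = 54.03 kN, Q_y = 39.29 kN

Resultant of the distributed load: 14.14 × 6.6 = 93.324 kN at 4 m from P.
Moments about P: Q_y·9.5 − (14.14·6.6)·4 = 0 → Q_y = 373.296/9.5 = 39.2943 ≈ 39.29 kN.
ΣF_y = 0: P_y + 39.2943 − 14.14·6.6 = 0 → P_y = 54.03 kN.
ΣF_x = 0: P_x + 40 = 0 → P_x = -40.00 kN.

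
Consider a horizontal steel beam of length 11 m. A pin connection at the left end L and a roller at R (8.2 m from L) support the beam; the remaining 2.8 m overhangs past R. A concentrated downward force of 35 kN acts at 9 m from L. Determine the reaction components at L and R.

L_x = 0, L_y = -3.415 kN, R_y = 38.41 kN

Moments about L: R_y·8.2 − 35·9 = 0 → R_y = 315/8.2 = 38.4146 ≈ 38.41 kN.
ΣF_y = 0: L_y + 38.4146 − 35 = 0 → L_y = -3.415 kN.
ΣF_x = 0: no horizontal applied forces, so L_x = 0.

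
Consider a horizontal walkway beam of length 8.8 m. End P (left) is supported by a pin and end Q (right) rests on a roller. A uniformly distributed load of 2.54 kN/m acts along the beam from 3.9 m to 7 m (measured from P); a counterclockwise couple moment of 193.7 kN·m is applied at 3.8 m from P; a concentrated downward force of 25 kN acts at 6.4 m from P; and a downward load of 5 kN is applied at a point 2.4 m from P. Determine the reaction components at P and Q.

P_x = 0, P_y = 35.46 kN, Q_y = 2.411 kN

Resultant of the distributed load: 2.54 × 3.1 = 7.874 kN at 5.45 m from P.
Taking moments about P: Q_y·8.8 − (2.54·3.1)·5.45 + 193.7 − 25·6.4 − 5·2.4 = 0 → Q_y = 21.2133/8.8 = 2.4106 ≈ 2.411 kN.
ΣF_y = 0: P_y + 2.4106 − 2.54·3.1 − 25 − 5 = 0 → P_y = 35.46 kN.
ΣF_x = 0: no horizontal applied forces, so P_x = 0.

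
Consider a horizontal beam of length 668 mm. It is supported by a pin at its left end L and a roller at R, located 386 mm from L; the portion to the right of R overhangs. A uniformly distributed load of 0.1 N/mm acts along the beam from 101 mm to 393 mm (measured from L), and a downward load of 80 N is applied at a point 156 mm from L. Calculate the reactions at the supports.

L_x = 0, L_y = 58.18 N, R_y = 51.02 N

Resultant of the distributed load: 0.1 × 292 = 29.2 N at 247 mm from L.
ΣM about L: R_y·386 − (0.1·292)·247 − 80·156 = 0 → R_y = 19692.4/386 = 51.0166 ≈ 51.02 N.
ΣF_y = 0: L_y + 51.0166 − 0.1·292 − 80 = 0 → L_y = 58.18 N.
ΣF_x = 0: no horizontal applied forces, so L_x = 0.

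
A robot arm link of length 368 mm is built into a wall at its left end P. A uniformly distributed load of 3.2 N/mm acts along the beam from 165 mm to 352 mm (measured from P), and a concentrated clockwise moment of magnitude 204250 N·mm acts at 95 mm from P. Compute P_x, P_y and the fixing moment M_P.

P_x = 0, P_y = 598.4 N, M_P = 358900 N·mm

Resultant of the distributed load: 3.2 × 187 = 598.4 N at 258.5 mm from P.
ΣF_x = 0: P_x = 0.
ΣF_y = 0: P_y − 3.2·187 = 0 → P_y = 598.4 N.
ΣM about P: M_P − (3.2·187)·258.5 − 204250 = 0 → M_P = 358900 N·mm.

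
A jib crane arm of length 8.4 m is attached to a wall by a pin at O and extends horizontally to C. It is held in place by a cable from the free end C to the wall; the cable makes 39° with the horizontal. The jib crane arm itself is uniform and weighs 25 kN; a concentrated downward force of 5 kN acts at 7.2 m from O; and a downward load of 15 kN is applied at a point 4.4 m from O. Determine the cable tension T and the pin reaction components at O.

ΣM about O: T·sin39°·8.4 − 25·4.2 − 5·7.2 − 15·4.4 = 0 → T = 207/(8.4·0.62932) = 39.1579 ≈ 39.16 kN.
ΣF_x = 0: O_x − T·cos39° = 0 → O_x = 39.1579 × 0.777146 = 30.43 kN.
ΣF_y = 0: O_y + T·sin39° − 25 − 5 − 15 = 0 → O_y = 45 − 39.1579 × 0.62932 = 20.36 kN.

T = 39.16 kN, O_x = 30.43 kN, O_y = 20.36 kN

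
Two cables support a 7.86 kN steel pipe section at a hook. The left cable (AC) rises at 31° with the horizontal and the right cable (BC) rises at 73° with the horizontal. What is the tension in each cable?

ΣF_x = 0: −T_AC·cos31° + T_BC·cos73° = 0 → T_BC = 2.93177·T_AC.
ΣF_y = 0: T_AC·sin31° + T_BC·sin73° = 7.86.
Substitute: T_AC·(0.515038 + 2.93177·0.956305) = 7.86 → T_AC = 2.36839 ≈ 2.368 kN.
Then T_BC = 2.93177 × 2.36839 = 6.944 kN.

T_AC = 2.368 kN, T_BC = 6.944 kN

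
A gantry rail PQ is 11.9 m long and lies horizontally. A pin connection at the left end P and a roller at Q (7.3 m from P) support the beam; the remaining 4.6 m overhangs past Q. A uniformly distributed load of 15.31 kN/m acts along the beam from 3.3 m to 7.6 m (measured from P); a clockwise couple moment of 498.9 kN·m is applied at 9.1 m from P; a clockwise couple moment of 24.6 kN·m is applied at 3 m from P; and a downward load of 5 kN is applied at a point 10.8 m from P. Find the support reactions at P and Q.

P_x = 0, P_y = -57.43 kN, Q_y = 128.3 kN

Resultant of the distributed load: 15.31 × 4.3 = 65.833 kN at 5.45 m from P.
Taking moments about P: Q_y·7.3 − (15.31·4.3)·5.45 − 498.9 − 24.6 − 5·10.8 = 0 → Q_y = 936.28985/7.3 = 128.259 ≈ 128.3 kN.
ΣF_y = 0: P_y + 128.259 − 15.31·4.3 − 5 = 0 → P_y = -57.43 kN.
ΣF_x = 0: no horizontal applied forces, so P_x = 0.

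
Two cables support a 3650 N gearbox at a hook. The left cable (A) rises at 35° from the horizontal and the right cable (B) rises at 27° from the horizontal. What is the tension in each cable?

T_A = 3683 N, T_B = 3386 N

ΣF_x = 0: −T_A·cos35° + T_B·cos27° = 0 → T_B = 0.919356·T_A.
ΣF_y = 0: T_A·sin35° + T_B·sin27° = 3650.
Substitute: T_A·(0.573576 + 0.919356·0.45399) = 3650 → T_A = 3683.32 ≈ 3683 N.
Then T_B = 0.919356 × 3683.32 = 3386 N.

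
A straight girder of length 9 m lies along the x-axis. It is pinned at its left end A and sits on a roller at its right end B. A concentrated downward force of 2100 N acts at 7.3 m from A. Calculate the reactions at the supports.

A_x = 0, A_y = 396.7 N, B_y = 1703 N

ΣM about A: B_y·9 − 2100·7.3 = 0 → B_y = 15330/9 = 1703.33 ≈ 1703 N.
ΣF_y = 0: A_y + 1703.33 − 2100 = 0 → A_y = 396.7 N.
ΣF_x = 0: no horizontal applied forces, so A_x = 0.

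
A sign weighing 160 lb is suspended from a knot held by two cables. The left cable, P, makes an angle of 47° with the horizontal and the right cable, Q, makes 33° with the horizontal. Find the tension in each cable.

T_P = 136.3 lb, T_Q = 110.8 lb

ΣF_x = 0: −T_P·cos47° + T_Q·cos33° = 0 → T_Q = 0.81319·T_P.
ΣF_y = 0: T_P·sin47° + T_Q·sin33° = 160.
Substitute: T_P·(0.731354 + 0.81319·0.544639) = 160 → T_P = 136.257 ≈ 136.3 lb.
Then T_Q = 0.81319 × 136.257 = 110.8 lb.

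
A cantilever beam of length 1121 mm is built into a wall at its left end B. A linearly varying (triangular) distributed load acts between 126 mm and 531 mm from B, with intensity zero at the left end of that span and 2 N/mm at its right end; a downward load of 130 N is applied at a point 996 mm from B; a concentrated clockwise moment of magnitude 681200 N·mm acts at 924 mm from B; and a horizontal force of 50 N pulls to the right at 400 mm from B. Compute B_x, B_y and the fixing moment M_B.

B_x = -50.00 N, B_y = 535.0 N, M_B = 971100 N·mm

Resultant of the triangular load: ½ × 2 × 405 = 405 N, acting at 396 mm from B (one-third of the span from the peak).
ΣF_x = 0: B_x + 50 = 0 → B_x = -50.00 N.
ΣF_y = 0: B_y − ½·2·405 − 130 = 0 → B_y = 535.0 N.
ΣM about B: M_B − (½·2·405)·396 − 130·996 − 681200 = 0 → M_B = 971100 N·mm.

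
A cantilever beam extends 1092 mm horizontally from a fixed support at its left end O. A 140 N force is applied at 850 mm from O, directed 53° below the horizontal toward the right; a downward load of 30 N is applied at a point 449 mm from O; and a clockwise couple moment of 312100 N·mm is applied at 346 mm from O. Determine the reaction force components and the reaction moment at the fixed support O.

ΣF_x = 0: O_x + 140·cos53° = 0 → O_x = -84.25 N.
ΣF_y = 0: O_y − 140·sin53° − 30 = 0 → O_y = 141.8 N.
ΣM about O: M_O − 140·sin53°·850 − 30·449 − 312100 = 0 → M_O = 420600 N·mm.

O_x = -84.25 N, O_y = 141.8 N, M_O = 420600 N·mm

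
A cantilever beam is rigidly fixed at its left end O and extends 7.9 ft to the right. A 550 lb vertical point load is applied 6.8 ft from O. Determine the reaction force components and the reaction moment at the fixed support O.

ΣF_x = 0: O_x = 0.
ΣF_y = 0: O_y − 550 = 0 → O_y = 550.0 lb.
ΣM about O: M_O − 550·6.8 = 0 → M_O = 3740 lb·ft.

O_x = 0, O_y = 550.0 lb, M_O = 3740 lb·ft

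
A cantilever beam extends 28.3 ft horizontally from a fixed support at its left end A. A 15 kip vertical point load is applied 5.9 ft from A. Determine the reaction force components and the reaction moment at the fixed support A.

A_x = 0, A_y = 15.00 kip, M_A = 88.50 kip·ft

ΣF_x = 0: A_x = 0.
ΣF_y = 0: A_y − 15 = 0 → A_y = 15.00 kip.
ΣM about A: M_A − 15·5.9 = 0 → M_A = 88.50 kip·ft.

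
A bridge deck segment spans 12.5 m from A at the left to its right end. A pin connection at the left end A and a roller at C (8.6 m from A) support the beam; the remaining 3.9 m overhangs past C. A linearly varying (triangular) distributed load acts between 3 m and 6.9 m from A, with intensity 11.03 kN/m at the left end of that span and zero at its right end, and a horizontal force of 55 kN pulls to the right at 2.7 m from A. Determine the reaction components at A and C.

A_x = -55.00 kN, A_y = 10.75 kN, C_y = 10.75 kN

Resultant of the triangular load: ½ × 11.03 × 3.9 = 21.5085 kN, acting at 4.3 m from A (one-third of the span from the peak).
ΣM about A: C_y·8.6 − (½·11.03·3.9)·4.3 = 0 → C_y = 92.48655/8.6 = 10.7542 ≈ 10.75 kN.
ΣF_y = 0: A_y + 10.7542 − ½·11.03·3.9 = 0 → A_y = 10.75 kN.
ΣF_x = 0: A_x + 55 = 0 → A_x = -55.00 kN.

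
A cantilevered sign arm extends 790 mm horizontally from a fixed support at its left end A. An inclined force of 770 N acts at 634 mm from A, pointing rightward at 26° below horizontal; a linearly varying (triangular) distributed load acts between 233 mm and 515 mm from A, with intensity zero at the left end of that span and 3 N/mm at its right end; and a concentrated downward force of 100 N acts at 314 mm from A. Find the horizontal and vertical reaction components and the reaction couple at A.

Resultant of the triangular load: ½ × 3 × 282 = 423 N, acting at 421 mm from A (one-third of the span from the peak).
ΣF_x = 0: A_x + 770·cos26° = 0 → A_x = -692.1 N.
ΣF_y = 0: A_y − 770·sin26° − ½·3·282 − 100 = 0 → A_y = 860.5 N.
ΣM about A: M_A − 770·sin26°·634 − (½·3·282)·421 − 100·314 = 0 → M_A = 423500 N·mm.

A_x = -692.1 N, A_y = 860.5 N, M_A = 423500 N·mm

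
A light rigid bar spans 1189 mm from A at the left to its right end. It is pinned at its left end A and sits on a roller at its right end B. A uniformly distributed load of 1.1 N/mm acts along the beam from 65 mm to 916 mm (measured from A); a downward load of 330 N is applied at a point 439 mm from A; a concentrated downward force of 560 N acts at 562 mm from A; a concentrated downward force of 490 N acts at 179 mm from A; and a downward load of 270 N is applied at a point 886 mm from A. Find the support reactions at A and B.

A_x = 0, A_y = 1538 N, B_y = 1048 N

Resultant of the distributed load: 1.1 × 851 = 936.1 N at 490.5 mm from A.
ΣM about A: B_y·1189 − (1.1·851)·490.5 − 330·439 − 560·562 − 490·179 − 270·886 = 0 → B_y = 1245677.05/1189 = 1047.67 ≈ 1048 N.
ΣF_y = 0: A_y + 1047.67 − 1.1·851 − 330 − 560 − 490 − 270 = 0 → A_y = 1538 N.
ΣF_x = 0: no horizontal applied forces, so A_x = 0.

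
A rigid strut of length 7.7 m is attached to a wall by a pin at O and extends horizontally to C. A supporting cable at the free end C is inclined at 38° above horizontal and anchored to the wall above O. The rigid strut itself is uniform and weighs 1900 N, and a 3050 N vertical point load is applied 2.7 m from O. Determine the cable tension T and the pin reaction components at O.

T = 3280 N, O_x = 2585 N, O_y = 2931 N

ΣM about O: T·sin38°·7.7 − 1900·3.85 − 3050·2.7 = 0 → T = 15550/(7.7·0.615661) = 3280.18 ≈ 3280 N.
ΣF_x = 0: O_x − T·cos38° = 0 → O_x = 3280.18 × 0.788011 = 2585 N.
ΣF_y = 0: O_y + T·sin38° − 1900 − 3050 = 0 → O_y = 4950 − 3280.18 × 0.615661 = 2931 N.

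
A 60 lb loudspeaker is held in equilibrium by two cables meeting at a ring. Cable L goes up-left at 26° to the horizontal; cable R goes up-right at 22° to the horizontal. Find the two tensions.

T_L = 74.86 lb, T_R = 72.57 lb

ΣF_x = 0: −T_L·cos26° + T_R·cos22° = 0 → T_R = 0.969381·T_L.
ΣF_y = 0: T_L·sin26° + T_R·sin22° = 60.
Substitute: T_L·(0.438371 + 0.969381·0.374607) = 60 → T_L = 74.8589 ≈ 74.86 lb.
Then T_R = 0.969381 × 74.8589 = 72.57 lb.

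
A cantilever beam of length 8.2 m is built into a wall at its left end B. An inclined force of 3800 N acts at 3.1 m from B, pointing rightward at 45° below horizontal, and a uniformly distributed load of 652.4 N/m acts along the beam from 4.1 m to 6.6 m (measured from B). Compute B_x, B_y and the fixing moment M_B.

Resultant of the distributed load: 652.4 × 2.5 = 1631 N at 5.35 m from B.
ΣF_x = 0: B_x + 3800·cos45° = 0 → B_x = -2687 N.
ΣF_y = 0: B_y − 3800·sin45° − 652.4·2.5 = 0 → B_y = 4318 N.
ΣM about B: M_B − 3800·sin45°·3.1 − (652.4·2.5)·5.35 = 0 → M_B = 17060 N·m.

B_x = -2687 N, B_y = 4318 N, M_B = 17060 N·m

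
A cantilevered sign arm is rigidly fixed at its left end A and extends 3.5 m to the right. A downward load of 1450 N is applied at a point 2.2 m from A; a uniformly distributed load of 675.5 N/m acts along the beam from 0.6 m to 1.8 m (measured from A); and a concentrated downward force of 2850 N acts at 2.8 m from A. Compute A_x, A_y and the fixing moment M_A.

Resultant of the distributed load: 675.5 × 1.2 = 810.6 N at 1.2 m from A.
ΣF_x = 0: A_x = 0.
ΣF_y = 0: A_y − 1450 − 675.5·1.2 − 2850 = 0 → A_y = 5111 N.
ΣM about A: M_A − 1450·2.2 − (675.5·1.2)·1.2 − 2850·2.8 = 0 → M_A = 12140 N·m.

A_x = 0, A_y = 5111 N, M_A = 12140 N·m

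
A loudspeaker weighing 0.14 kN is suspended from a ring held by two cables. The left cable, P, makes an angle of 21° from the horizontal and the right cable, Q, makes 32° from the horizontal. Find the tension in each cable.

T_P = 0.1487 kN, T_Q = 0.1637 kN

ΣF_x = 0: −T_P·cos21° + T_Q·cos32° = 0 → T_Q = 1.10086·T_P.
ΣF_y = 0: T_P·sin21° + T_Q·sin32° = 0.14.
Substitute: T_P·(0.358368 + 1.10086·0.529919) = 0.14 → T_P = 0.148662 ≈ 0.1487 kN.
Then T_Q = 1.10086 × 0.148662 = 0.1637 kN.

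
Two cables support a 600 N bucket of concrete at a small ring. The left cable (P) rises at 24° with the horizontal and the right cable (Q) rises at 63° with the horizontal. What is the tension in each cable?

ΣF_x = 0: −T_P·cos24° + T_Q·cos63° = 0 → T_Q = 2.01226·T_P.
ΣF_y = 0: T_P·sin24° + T_Q·sin63° = 600.
Substitute: T_P·(0.406737 + 2.01226·0.891007) = 600 → T_P = 272.768 ≈ 272.8 N.
Then T_Q = 2.01226 × 272.768 = 548.9 N.

T_P = 272.8 N, T_Q = 548.9 N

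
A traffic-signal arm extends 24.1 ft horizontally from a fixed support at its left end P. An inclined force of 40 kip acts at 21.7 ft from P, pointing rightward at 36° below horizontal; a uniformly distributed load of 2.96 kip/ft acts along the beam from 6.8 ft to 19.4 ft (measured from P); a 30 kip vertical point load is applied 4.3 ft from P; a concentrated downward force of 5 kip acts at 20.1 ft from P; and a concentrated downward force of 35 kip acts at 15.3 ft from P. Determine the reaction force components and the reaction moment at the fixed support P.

P_x = -32.36 kip, P_y = 130.8 kip, M_P = 1764 kip·ft

Resultant of the distributed load: 2.96 × 12.6 = 37.296 kip at 13.1 ft from P.
ΣF_x = 0: P_x + 40·cos36° = 0 → P_x = -32.36 kip.
ΣF_y = 0: P_y − 40·sin36° − 2.96·12.6 − 30 − 5 − 35 = 0 → P_y = 130.8 kip.
ΣM about P: M_P − 40·sin36°·21.7 − (2.96·12.6)·13.1 − 30·4.3 − 5·20.1 − 35·15.3 = 0 → M_P = 1764 kip·ft.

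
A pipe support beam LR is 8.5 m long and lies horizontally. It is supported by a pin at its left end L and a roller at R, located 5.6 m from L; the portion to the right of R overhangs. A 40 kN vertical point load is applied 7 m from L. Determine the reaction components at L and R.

L_x = 0, L_y = -10.00 kN, R_y = 50.00 kN

Taking moments about L: R_y·5.6 − 40·7 = 0 → R_y = 280/5.6 = 50.00 kN.
ΣF_y = 0: L_y + 50 − 40 = 0 → L_y = -10.00 kN.
ΣF_x = 0: no horizontal applied forces, so L_x = 0.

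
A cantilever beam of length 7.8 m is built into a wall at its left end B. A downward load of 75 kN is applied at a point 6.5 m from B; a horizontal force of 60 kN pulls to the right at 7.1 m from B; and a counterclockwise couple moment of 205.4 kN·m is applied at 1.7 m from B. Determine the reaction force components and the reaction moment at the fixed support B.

B_x = -60.00 kN, B_y = 75.00 kN, M_B = 282.1 kN·m

ΣF_x = 0: B_x + 60 = 0 → B_x = -60.00 kN.
ΣF_y = 0: B_y − 75 = 0 → B_y = 75.00 kN.
ΣM about B: M_B − 75·6.5 + 205.4 = 0 → M_B = 282.1 kN·m.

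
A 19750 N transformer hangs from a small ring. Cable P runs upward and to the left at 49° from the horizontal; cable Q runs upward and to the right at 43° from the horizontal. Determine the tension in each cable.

ΣF_x = 0: −T_P·cos49° + T_Q·cos43° = 0 → T_Q = 0.897048·T_P.
ΣF_y = 0: T_P·sin49° + T_Q·sin43° = 19750.
Substitute: T_P·(0.75471 + 0.897048·0.681998) = 19750 → T_P = 14453 ≈ 14450 N.
Then T_Q = 0.897048 × 14453 = 12970 N.

T_P = 14450 N, T_Q = 12970 N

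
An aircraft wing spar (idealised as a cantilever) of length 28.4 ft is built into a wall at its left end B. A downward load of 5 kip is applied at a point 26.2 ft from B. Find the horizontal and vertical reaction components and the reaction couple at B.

ΣF_x = 0: B_x = 0.
ΣF_y = 0: B_y − 5 = 0 → B_y = 5.000 kip.
ΣM about B: M_B − 5·26.2 = 0 → M_B = 131.0 kip·ft.

B_x = 0, B_y = 5.000 kip, M_B = 131.0 kip·ft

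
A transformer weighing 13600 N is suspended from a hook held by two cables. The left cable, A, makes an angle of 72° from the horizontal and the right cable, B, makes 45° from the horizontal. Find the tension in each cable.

T_A = 10790 N, T_B = 4717 N

ΣF_x = 0: −T_A·cos72° + T_B·cos45° = 0 → T_B = 0.437016·T_A.
ΣF_y = 0: T_A·sin72° + T_B·sin45° = 13600.
Substitute: T_A·(0.951057 + 0.437016·0.707107) = 13600 → T_A = 10793 ≈ 10790 N.
Then T_B = 0.437016 × 10793 = 4717 N.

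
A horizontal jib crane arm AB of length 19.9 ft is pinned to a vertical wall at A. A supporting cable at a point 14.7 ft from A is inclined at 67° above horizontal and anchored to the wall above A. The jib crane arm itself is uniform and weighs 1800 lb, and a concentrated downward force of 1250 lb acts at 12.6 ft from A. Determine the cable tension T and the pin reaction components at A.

ΣM about A: T·sin67°·14.7 − 1800·9.95 − 1250·12.6 = 0 → T = 33660/(14.7·0.920505) = 2487.54 ≈ 2488 lb.
ΣF_x = 0: A_x − T·cos67° = 0 → A_x = 2487.54 × 0.390731 = 972.0 lb.
ΣF_y = 0: A_y + T·sin67° − 1800 − 1250 = 0 → A_y = 3050 − 2487.54 × 0.920505 = 760.2 lb.

T = 2488 lb, A_x = 972.0 lb, A_y = 760.2 lb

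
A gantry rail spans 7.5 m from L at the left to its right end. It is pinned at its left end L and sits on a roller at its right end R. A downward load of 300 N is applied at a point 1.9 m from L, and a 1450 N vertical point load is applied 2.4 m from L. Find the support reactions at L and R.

Taking moments about L: R_y·7.5 − 300·1.9 − 1450·2.4 = 0 → R_y = 4050/7.5 = 540.0 N.
ΣF_y = 0: L_y + 540 − 300 − 1450 = 0 → L_y = 1210 N.
ΣF_x = 0: no horizontal applied forces, so L_x = 0.

L_x = 0, L_y = 1210 N, R_y = 540.0 N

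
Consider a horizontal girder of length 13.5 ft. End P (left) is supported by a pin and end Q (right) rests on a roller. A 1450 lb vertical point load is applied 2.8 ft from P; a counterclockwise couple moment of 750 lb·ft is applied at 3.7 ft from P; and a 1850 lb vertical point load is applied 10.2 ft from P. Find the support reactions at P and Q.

P_x = 0, P_y = 1657 lb, Q_y = 1643 lb

ΣM about P: Q_y·13.5 − 1450·2.8 + 750 − 1850·10.2 = 0 → Q_y = 22180/13.5 = 1642.96 ≈ 1643 lb.
ΣF_y = 0: P_y + 1642.96 − 1450 − 1850 = 0 → P_y = 1657 lb.
ΣF_x = 0: no horizontal applied forces, so P_x = 0.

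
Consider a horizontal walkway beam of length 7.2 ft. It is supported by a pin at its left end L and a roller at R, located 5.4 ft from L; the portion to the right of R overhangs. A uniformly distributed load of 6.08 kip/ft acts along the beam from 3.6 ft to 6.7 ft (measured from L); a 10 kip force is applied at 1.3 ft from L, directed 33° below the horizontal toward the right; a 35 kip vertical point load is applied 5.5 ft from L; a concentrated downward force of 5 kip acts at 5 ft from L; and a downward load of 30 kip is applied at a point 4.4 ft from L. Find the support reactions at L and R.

L_x = -8.387 kip, L_y = 10.29 kip, R_y = 84.01 kip

Resultant of the distributed load: 6.08 × 3.1 = 18.848 kip at 5.15 ft from L.
Taking moments about L: R_y·5.4 − (6.08·3.1)·5.15 − 10·sin33°·1.3 − 35·5.5 − 5·5 − 30·4.4 = 0 → R_y = 453.648/5.4 = 84.0089 ≈ 84.01 kip.
ΣF_y = 0: L_y + 84.0089 − 6.08·3.1 − 10·sin33° − 35 − 5 − 30 = 0 → L_y = 10.29 kip.
ΣF_x = 0: L_x + 10·cos33° = 0 → L_x = -8.387 kip.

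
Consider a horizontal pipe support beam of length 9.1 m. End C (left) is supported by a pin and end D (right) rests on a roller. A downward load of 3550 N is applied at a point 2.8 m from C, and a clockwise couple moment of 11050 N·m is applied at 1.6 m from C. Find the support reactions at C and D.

C_x = 0, C_y = 1243 N, D_y = 2307 N

ΣM about C: D_y·9.1 − 3550·2.8 − 11050 = 0 → D_y = 20990/9.1 = 2306.59 ≈ 2307 N.
ΣF_y = 0: C_y + 2306.59 − 3550 = 0 → C_y = 1243 N.
ΣF_x = 0: no horizontal applied forces, so C_x = 0.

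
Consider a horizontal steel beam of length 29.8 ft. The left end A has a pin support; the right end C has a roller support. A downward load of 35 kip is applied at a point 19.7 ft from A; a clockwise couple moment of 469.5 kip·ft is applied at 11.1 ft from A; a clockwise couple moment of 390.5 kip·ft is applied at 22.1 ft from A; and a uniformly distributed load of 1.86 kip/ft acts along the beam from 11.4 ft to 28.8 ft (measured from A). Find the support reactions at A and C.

Resultant of the distributed load: 1.86 × 17.4 = 32.364 kip at 20.1 ft from A.
Moments about A: C_y·29.8 − 35·19.7 − 469.5 − 390.5 − (1.86·17.4)·20.1 = 0 → C_y = 2200.0164/29.8 = 73.8261 ≈ 73.83 kip.
ΣF_y = 0: A_y + 73.8261 − 35 − 1.86·17.4 = 0 → A_y = -6.462 kip.
ΣF_x = 0: no horizontal applied forces, so A_x = 0.

A_x = 0, A_y = -6.462 kip, C_y = 73.83 kip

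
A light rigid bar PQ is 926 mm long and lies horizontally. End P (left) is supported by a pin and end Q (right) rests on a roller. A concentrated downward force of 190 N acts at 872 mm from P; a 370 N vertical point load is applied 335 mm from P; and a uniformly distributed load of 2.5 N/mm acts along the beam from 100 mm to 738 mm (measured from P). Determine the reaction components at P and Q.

Resultant of the distributed load: 2.5 × 638 = 1595 N at 419 mm from P.
Taking moments about P: Q_y·926 − 190·872 − 370·335 − (2.5·638)·419 = 0 → Q_y = 957935/926 = 1034.49 ≈ 1034 N.
ΣF_y = 0: P_y + 1034.49 − 190 − 370 − 2.5·638 = 0 → P_y = 1121 N.
ΣF_x = 0: no horizontal applied forces, so P_x = 0.

P_x = 0, P_y = 1121 N, Q_y = 1034 N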